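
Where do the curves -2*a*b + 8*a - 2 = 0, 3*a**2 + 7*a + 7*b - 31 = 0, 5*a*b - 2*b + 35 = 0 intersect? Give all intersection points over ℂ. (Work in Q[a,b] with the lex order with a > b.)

{(-1, 5)}

Compute a lex Gröbner basis by Buchberger's algorithm.
f_1 = -2*a*b + 8*a - 2, LT = a*b.
f_2 = 3*a**2 + 7*a + 7*b - 31, LT = a**2.
f_3 = 5*a*b - 2*b + 35, LT = a*b.

S(f_1,f_2): lcm = a**2*b. S = -4*a**2 - 7/3*a*b + a - 7/3*b**2 + 31/3*b.
  reduce S modulo (f_1, f_2, f_3):
  remainder a - 7/3*b**2 + 59/3*b - 39 ≠ 0; add h_4 = a - 7/3*b**2 + 59/3*b - 39 to the basis.

S(f_1,f_3): lcm = a*b. S = -4*a + 2/5*b - 6.
  reduce S modulo (f_1, f_2, f_3, h_4):
  remainder -28/3*b**2 + 1186/15*b - 162 ≠ 0; add h_5 = -28/3*b**2 + 1186/15*b - 162 to the basis.

S(f_2,f_3): lcm = a**2*b. S = 41/15*a*b - 7*a + 7/3*b**2 - 31/3*b.
  reduce S modulo (f_1, f_2, f_3, h_4, h_5):
  remainder 737/75*b - 737/15 ≠ 0; add h_6 = 737/75*b - 737/15 to the basis.

The other S-polynomials (S(f_1,h_4), S(f_2,h_4), S(f_3,h_4), S(f_1,h_5), S(f_2,h_5), S(f_3,h_5), S(h_4,h_5), S(f_1,h_6), S(f_2,h_6), S(f_3,h_6), S(h_4,h_6), S(h_5,h_6)) all reduce to 0 modulo the current basis, so we have a Gröbner basis.
Inter-reduce: drop elements whose leading term is divisible by another's, tail-reduce, and make monic.
Reduced Gröbner basis: {a + 1, b - 5}.

The lex basis is triangular: the last element involves only b. Solving b - 5 = 0 gives b ∈ {5}; substituting each value into the earlier elements determines the remaining variables.
  b = 5: the earlier basis element becomes a + 1 = 0, giving a = -1 — point (-1, 5).
A lex Gröbner basis triangularizes the system, enabling back-substitution.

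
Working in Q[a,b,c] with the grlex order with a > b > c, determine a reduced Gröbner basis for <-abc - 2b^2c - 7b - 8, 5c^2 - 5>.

The reduced Gröbner basis is the canonical form of the ideal for this ordering.

f_1 = -abc - 2b^2c - 7b - 8, LT = abc.
f_2 = 5c^2 - 5, LT = c^2.

S(f_1,f_2): lcm = abc^2. S = 2b^2c^2 + ab + 7bc + 8c.
  leading term b^2c^2: subtract (2/5b^2)·f_2 from 2b^2c^2 + ab + 7bc + 8c → ab + 2b^2 + 7bc + 8c
  leading term ab: no divisor's leading term divides it; move ab to the remainder.
  leading term b^2: no divisor's leading term divides it; move 2b^2 to the remainder.
  leading term bc: no divisor's leading term divides it; move 7bc to the remainder.
  leading term c: no divisor's leading term divides it; move 8c to the remainder.
  remainder ab + 2b^2 + 7bc + 8c ≠ 0; add g_3 = ab + 2b^2 + 7bc + 8c to the basis.

The other S-polynomials (S(f_1,g_3), S(f_2,g_3)) all reduce to 0 modulo the current basis, so we have a Gröbner basis.
Inter-reduce: drop elements whose leading term is divisible by another's, tail-reduce, and make monic.

G = {ab + 2b^2 + 7bc + 8c, c^2 - 1}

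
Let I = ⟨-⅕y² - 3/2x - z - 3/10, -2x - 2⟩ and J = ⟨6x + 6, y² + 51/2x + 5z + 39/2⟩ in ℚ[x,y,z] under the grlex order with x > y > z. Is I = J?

Yes, the ideals are equal.

Since reduced Gröbner bases are canonical representatives of ideals under a given ordering, it suffices to compute and compare them.
Buchberger on the first generating set:
f_1 = -⅕y² - 3/2x - z - 3/10, LT = y².
f_2 = -2x - 2, LT = x.

The S-polynomials (S(f_1,f_2)) all reduce to 0 modulo the current basis, so we have a Gröbner basis.
Inter-reduce: drop elements whose leading term is divisible by another's, tail-reduce, and make monic.
Reduced Gröbner basis: {y² + 5z - 6, x + 1}.

Buchberger on the second generating set:
h_1 = 6x + 6, LT = x.
h_2 = y² + 51/2x + 5z + 39/2, LT = y².

The S-polynomials (S(h_1,h_2)) all reduce to 0 modulo the current basis, so we have a Gröbner basis.
Inter-reduce: drop elements whose leading term is divisible by another's, tail-reduce, and make monic.
Reduced Gröbner basis: {y² + 5z - 6, x + 1}.

Same reduced basis, so the two generating sets span the same ideal.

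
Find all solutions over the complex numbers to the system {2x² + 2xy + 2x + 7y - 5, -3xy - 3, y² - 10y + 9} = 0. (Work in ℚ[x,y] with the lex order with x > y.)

{(-1, 1)}

Compute a lex Gröbner basis by Buchberger's algorithm.
f_1 = 2x² + 2xy + 2x + 7y - 5, LT = x².
f_2 = -3xy - 3, LT = xy.
f_3 = y² - 10y + 9, LT = y².

S(f_1,f_2): lcm = x²y. S = xy² + xy - x + 7/2y² - 5/2y.
  leading term xy²: subtract (-⅓y)·f_2 from xy² + xy - x + 7/2y² - 5/2y → xy - x + 7/2y² - 7/2y
  leading term xy: subtract (-⅓)·f_2 from xy - x + 7/2y² - 7/2y → -x + 7/2y² - 7/2y - 1
  leading term x: no divisor's leading term divides it; move -x to the remainder.
  leading term y²: subtract (7/2)·f_3 from 7/2y² - 7/2y - 1 → 63/2y - 65/2
  leading term y: no divisor's leading term divides it; move 63/2y to the remainder.
  leading term 1: no divisor's leading term divides it; move -65/2 to the remainder.
  remainder -x + 63/2y - 65/2 ≠ 0; add h_4 = -x + 63/2y - 65/2 to the basis.

S(f_2,f_3): lcm = xy². S = 10xy - 9x + y.
  leading term xy: subtract (-10/3)·f_2 from 10xy - 9x + y → -9x + y - 10
  leading term x: subtract (9)·h_4 from -9x + y - 10 → -565/2y + 565/2
  leading term y: no divisor's leading term divides it; move -565/2y to the remainder.
  leading term 1: no divisor's leading term divides it; move 565/2 to the remainder.
  remainder -565/2y + 565/2 ≠ 0; add h_5 = -565/2y + 565/2 to the basis.

The other S-polynomials (S(f_1,f_3), S(f_1,h_4), S(f_2,h_4), S(f_3,h_4), S(f_1,h_5), S(f_2,h_5), S(f_3,h_5), S(h_4,h_5)) all reduce to 0 modulo the current basis, so we have a Gröbner basis.
Inter-reduce: drop elements whose leading term is divisible by another's, tail-reduce, and make monic.
Reduced Gröbner basis: {x + 1, y - 1}.

Since the basis is lex-ordered, y - 1 is univariate in y. Its roots are {1}. Back-substituting each root into the other basis elements fixes the other coordinates.
  y = 1: the earlier basis element becomes x + 1 = 0, giving x = -1 — point (-1, 1).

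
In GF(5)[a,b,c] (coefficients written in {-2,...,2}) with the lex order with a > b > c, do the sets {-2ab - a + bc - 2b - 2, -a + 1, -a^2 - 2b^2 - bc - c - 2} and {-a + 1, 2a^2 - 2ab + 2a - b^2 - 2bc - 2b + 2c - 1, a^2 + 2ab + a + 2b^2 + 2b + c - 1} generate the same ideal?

Two ideals are equal iff their reduced Gröbner bases coincide (the reduced basis is unique for a fixed ordering).
Buchberger on the first generating set:
f_1 = -2ab - a + bc - 2b - 2, LT = ab.
f_2 = -a + 1, LT = a.
f_3 = -a^2 - 2b^2 - bc - c - 2, LT = a^2.

S(f_1,f_2): lcm = ab. S = -2a + 2bc + 2b + 1.
  reduce S modulo (f_1, f_2, f_3):
  remainder 2bc + 2b - 1 ≠ 0; add g_4 = 2bc + 2b - 1 to the basis.

S(f_1,f_3): lcm = a^2b. S = -2a^2 + 2abc + ab + a - 2b^3 - b^2c - bc - 2b.
  reduce S modulo (f_1, f_2, f_3, g_4):
  remainder -2b^3 + b^2 + 2 ≠ 0; add g_5 = -2b^3 + b^2 + 2 to the basis.

S(f_2,f_3): lcm = a^2. S = -a - 2b^2 - bc - c - 2.
  reduce S modulo (f_1, f_2, f_3, g_4, g_5):
  remainder -2b^2 + b - c - 1 ≠ 0; add g_6 = -2b^2 + b - c - 1 to the basis.

S(g_4,g_6): lcm = b^2c. S = b^2 - 2bc + 2b + 2c^2 + 2c.
  reduce S modulo (f_1, f_2, f_3, g_4, g_5, g_6):
  remainder 2b + 2c^2 - c + 1 ≠ 0; add g_7 = 2b + 2c^2 - c + 1 to the basis.

S(g_4,g_7): lcm = bc. S = b - c^3 - 2c^2 + 2c + 2.
  reduce S modulo (f_1, f_2, f_3, g_4, g_5, g_6, g_7):
  remainder -c^3 + 2c^2 - 1 ≠ 0; add g_8 = -c^3 + 2c^2 - 1 to the basis.

The other S-polynomials (S(f_1,g_4), S(f_2,g_4), S(f_3,g_4), S(f_1,g_5), S(f_2,g_5), S(f_3,g_5), S(g_4,g_5), S(f_1,g_6), S(f_2,g_6), S(f_3,g_6), S(g_5,g_6), S(f_1,g_7), S(f_2,g_7), S(f_3,g_7), S(g_5,g_7), S(g_6,g_7), S(f_1,g_8), S(f_2,g_8), S(f_3,g_8), S(g_4,g_8), S(g_5,g_8), S(g_6,g_8), S(g_7,g_8)) all reduce to 0 modulo the current basis, so we have a Gröbner basis.
Inter-reduce: drop elements whose leading term is divisible by another's, tail-reduce, and make monic.
Reduced Gröbner basis: {a - 1, b + c^2 + 2c - 2, c^3 - 2c^2 + 1}.

Buchberger on the second generating set:
h_1 = -a + 1, LT = a.
h_2 = 2a^2 - 2ab + 2a - b^2 - 2bc - 2b + 2c - 1, LT = a^2.
h_3 = a^2 + 2ab + a + 2b^2 + 2b + c - 1, LT = a^2.

S(h_1,h_2): lcm = a^2. S = ab - 2a - 2b^2 + bc + b - c - 2.
  reduce S modulo (h_1, h_2, h_3):
  remainder -2b^2 + bc + 2b - c + 1 ≠ 0; add k_4 = -2b^2 + bc + 2b - c + 1 to the basis.

S(h_1,h_3): lcm = a^2. S = -2ab - 2a - 2b^2 - 2b - c + 1.
  reduce S modulo (h_1, h_2, h_3, k_4):
  remainder -bc - b - 2 ≠ 0; add k_5 = -bc - b - 2 to the basis.

S(k_4,k_5): lcm = b^2c. S = -b^2 + 2bc^2 - bc - 2b - 2c^2 + 2c.
  reduce S modulo (h_1, h_2, h_3, k_4, k_5):
  remainder -2b - 2c^2 + c - 1 ≠ 0; add k_6 = -2b - 2c^2 + c - 1 to the basis.

S(k_5,k_6): lcm = bc. S = b - c^3 - 2c^2 + 2c + 2.
  reduce S modulo (h_1, h_2, h_3, k_4, k_5, k_6):
  remainder -c^3 + 2c^2 - 1 ≠ 0; add k_7 = -c^3 + 2c^2 - 1 to the basis.

The other S-polynomials (S(h_2,h_3), S(h_1,k_4), S(h_2,k_4), S(h_3,k_4), S(h_1,k_5), S(h_2,k_5), S(h_3,k_5), S(h_1,k_6), S(h_2,k_6), S(h_3,k_6), S(k_4,k_6), S(h_1,k_7), S(h_2,k_7), S(h_3,k_7), S(k_4,k_7), S(k_5,k_7), S(k_6,k_7)) all reduce to 0 modulo the current basis, so we have a Gröbner basis.
Inter-reduce: drop elements whose leading term is divisible by another's, tail-reduce, and make monic.
Reduced Gröbner basis: {a - 1, b + c^2 + 2c - 2, c^3 - 2c^2 + 1}.

The two bases agree; hence the ideals are identical.

Yes, the ideals are equal.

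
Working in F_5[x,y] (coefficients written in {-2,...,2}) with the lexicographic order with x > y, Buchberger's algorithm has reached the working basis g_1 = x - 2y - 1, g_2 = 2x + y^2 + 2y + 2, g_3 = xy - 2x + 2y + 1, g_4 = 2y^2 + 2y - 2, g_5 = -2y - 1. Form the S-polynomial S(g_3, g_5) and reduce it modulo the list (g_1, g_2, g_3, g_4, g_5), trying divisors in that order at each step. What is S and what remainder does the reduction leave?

S(g_3, g_5) = 2y + 1; remainder on division = 0.

lcm(LM(g_3), LM(g_5)) = xy.
S = (lcm/LT(g_3))·g_3 − (lcm/LT(g_5))·g_5 = 2y + 1.
Reduce S modulo (g_1, g_2, g_3, g_4, g_5) in that order:
  leading term y: subtract (-1)·g_5 from 2y + 1 → 0
The remainder is 0, so this S-polynomial contributes no new basis element.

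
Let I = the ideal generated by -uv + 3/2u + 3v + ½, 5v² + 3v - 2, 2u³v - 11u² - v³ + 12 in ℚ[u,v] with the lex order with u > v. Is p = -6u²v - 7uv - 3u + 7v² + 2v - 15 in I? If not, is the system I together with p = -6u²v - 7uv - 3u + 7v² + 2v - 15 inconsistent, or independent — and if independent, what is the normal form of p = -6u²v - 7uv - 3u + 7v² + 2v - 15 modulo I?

First compute the reduced Gröbner basis of I by Buchberger's algorithm.
f_1 = -uv + 3/2u + 3v + ½, LT = uv.
f_2 = 5v² + 3v - 2, LT = v².
f_3 = 2u³v - 11u² - v³ + 12, LT = u³v.

S(f_1,f_2): lcm = uv². S = -21/10uv + ⅖u - 3v² - ½v.
  leading term uv: subtract (21/10)·f_1 from -21/10uv + ⅖u - 3v² - ½v → -11/4u - 3v² - 34/5v - 21/20
  leading term u: no divisor's leading term divides it; move -11/4u to the remainder.
  leading term v²: subtract (-⅗)·f_2 from -3v² - 34/5v - 21/20 → -5v - 9/4
  leading term v: no divisor's leading term divides it; move -5v to the remainder.
  leading term 1: no divisor's leading term divides it; move -9/4 to the remainder.
  remainder -11/4u - 5v - 9/4 ≠ 0; add h_4 = -11/4u - 5v - 9/4 to the basis.

S(f_1,f_3): lcm = u³v. S = -3/2u³ - 3u²v + 5u² + ½v³ - 6.
  leading term u³: subtract (6/11u²)·h_4 from -3/2u³ - 3u²v + 5u² + ½v³ - 6 → -3/11u²v + 137/22u² + ½v³ - 6
  leading term u²v: subtract (3/11u)·f_1 from -3/11u²v + 137/22u² + ½v³ - 6 → 64/11u² - 9/11uv - 3/22u + ½v³ - 6
  leading term u²: subtract (-256/121u)·h_4 from 64/11u² - 9/11uv - 3/22u + ½v³ - 6 → -1379/121uv - 1185/242u + ½v³ - 6
  leading term uv: subtract (1379/121)·f_1 from -1379/121uv - 1185/242u + ½v³ - 6 → -2661/121u + ½v³ - 4137/121v - 2831/242
  leading term u: subtract (10644/1331)·h_4 from -2661/121u + ½v³ - 4137/121v - 2831/242 → ½v³ + 7713/1331v + 16757/2662
  leading term v³: subtract (1/10v)·f_2 from ½v³ + 7713/1331v + 16757/2662 → -3/10v² + 39896/6655v + 16757/2662
  leading term v²: subtract (-3/50)·f_2 from -3/10v² + 39896/6655v + 16757/2662 → 410939/66550v + 410939/66550
  leading term v: no divisor's leading term divides it; move 410939/66550v to the remainder.
  leading term 1: no divisor's leading term divides it; move 410939/66550 to the remainder.
  remainder 410939/66550v + 410939/66550 ≠ 0; add h_5 = 410939/66550v + 410939/66550 to the basis.

S(f_2,f_3): lcm = u³v². S = ⅗u³v - ⅖u³ + 11/2u²v + ½v⁴ - 6v.
  leading term u³v: subtract (-⅗u²)·f_1 from ⅗u³v - ⅖u³ + 11/2u²v + ½v⁴ - 6v → ½u³ + 73/10u²v + 3/10u² + ½v⁴ - 6v
  leading term u³: subtract (-2/11u²)·h_4 from ½u³ + 73/10u²v + 3/10u² + ½v⁴ - 6v → 703/110u²v - 6/55u² + ½v⁴ - 6v
  leading term u²v: subtract (-703/110u)·f_1 from 703/110u²v - 6/55u² + ½v⁴ - 6v → 417/44u² + 2109/110uv + 703/220u + ½v⁴ - 6v
  leading term u²: subtract (-417/121u)·h_4 from 417/44u² + 2109/110uv + 703/220u + ½v⁴ - 6v → 2349/1210uv - 2758/605u + ½v⁴ - 6v
  leading term uv: subtract (-2349/1210)·f_1 from 2349/1210uv - 2758/605u + ½v⁴ - 6v → -797/484u + ½v⁴ - 213/1210v + 2349/2420
  leading term u: subtract (797/1331)·h_4 from -797/484u + ½v⁴ - 213/1210v + 2349/2420 → ½v⁴ + 37507/13310v + 15426/6655
  leading term v⁴: subtract (1/10v²)·f_2 from ½v⁴ + 37507/13310v + 15426/6655 → -3/10v³ + ⅕v² + 37507/13310v + 15426/6655
  leading term v³: subtract (-3/50v)·f_2 from -3/10v³ + ⅕v² + 37507/13310v + 15426/6655 → 19/50v² + 179549/66550v + 15426/6655
  leading term v²: subtract (19/250)·f_2 from 19/50v² + 179549/66550v + 15426/6655 → 410939/166375v + 410939/166375
  leading term v: subtract (⅖)·h_5 from 410939/166375v + 410939/166375 → 0
  remainder 0.

S(f_1,h_4): lcm = uv. S = -3/2u - 20/11v² - 42/11v - ½.
  leading term u: subtract (6/11)·h_4 from -3/2u - 20/11v² - 42/11v - ½ → -20/11v² - 12/11v + 8/11
  leading term v²: subtract (-4/11)·f_2 from -20/11v² - 12/11v + 8/11 → 0
  remainder 0.

S(f_2,h_4): leading monomials are coprime, so the S-polynomial reduces to 0 (Buchberger's first criterion).
S(f_3,h_4): lcm = u³v. S = -20/11u²v² - 9/11u²v - 11/2u² - ½v³ + 6.
  leading term u²v²: subtract (20/11uv)·f_1 from -20/11u²v² - 9/11u²v - 11/2u² - ½v³ + 6 → -39/11u²v - 11/2u² - 60/11uv² - 10/11uv - ½v³ + 6
  leading term u²v: subtract (39/11u)·f_1 from -39/11u²v - 11/2u² - 60/11uv² - 10/11uv - ½v³ + 6 → -119/11u² - 60/11uv² - 127/11uv - 39/22u - ½v³ + 6
  leading term u²: subtract (476/121u)·h_4 from -119/11u² - 60/11uv² - 127/11uv - 39/22u - ½v³ + 6 → -60/11uv² + 983/121uv + 1713/242u - ½v³ + 6
  leading term uv²: subtract (60/11v)·f_1 from -60/11uv² + 983/121uv + 1713/242u - ½v³ + 6 → -7/121uv + 1713/242u - ½v³ - 180/11v² - 30/11v + 6
  leading term uv: subtract (7/121)·f_1 from -7/121uv + 1713/242u - ½v³ - 180/11v² - 30/11v + 6 → 846/121u - ½v³ - 180/11v² - 351/121v + 1445/242
  leading term u: subtract (-3384/1331)·h_4 from 846/121u - ½v³ - 180/11v² - 351/121v + 1445/242 → -½v³ - 180/11v² - 20781/1331v + 667/2662
  leading term v³: subtract (-1/10v)·f_2 from -½v³ - 180/11v² - 20781/1331v + 667/2662 → -1767/110v² - 105236/6655v + 667/2662
  leading term v²: subtract (-1767/550)·f_2 from -1767/110v² - 105236/6655v + 667/2662 → -410939/66550v - 410939/66550
  leading term v: subtract (-1)·h_5 from -410939/66550v - 410939/66550 → 0
  remainder 0.

S(f_1,h_5): lcm = uv. S = -5/2u - 3v - ½.
  leading term u: subtract (10/11)·h_4 from -5/2u - 3v - ½ → 17/11v + 17/11
  leading term v: subtract (102850/410939)·h_5 from 17/11v + 17/11 → 0
  remainder 0.

S(f_2,h_5): lcm = v². S = -⅖v - ⅖.
  leading term v: subtract (-26620/410939)·h_5 from -⅖v - ⅖ → 0
  remainder 0.

S(f_3,h_5): lcm = u³v. S = -u³ - 11/2u² - ½v³ + 6.
  leading term u³: subtract (4/11u²)·h_4 from -u³ - 11/2u² - ½v³ + 6 → 20/11u²v - 103/22u² - ½v³ + 6
  leading term u²v: subtract (-20/11u)·f_1 from 20/11u²v - 103/22u² - ½v³ + 6 → -43/22u² + 60/11uv + 10/11u - ½v³ + 6
  leading term u²: subtract (86/121u)·h_4 from -43/22u² + 60/11uv + 10/11u - ½v³ + 6 → 1090/121uv + 607/242u - ½v³ + 6
  leading term uv: subtract (-1090/121)·f_1 from 1090/121uv + 607/242u - ½v³ + 6 → 3877/242u - ½v³ + 3270/121v + 1271/121
  leading term u: subtract (-7754/1331)·h_4 from 3877/242u - ½v³ + 3270/121v + 1271/121 → -½v³ - 2800/1331v - 6931/2662
  leading term v³: subtract (-1/10v)·f_2 from -½v³ - 2800/1331v - 6931/2662 → 3/10v² - 15331/6655v - 6931/2662
  leading term v²: subtract (3/50)·f_2 from 3/10v² - 15331/6655v - 6931/2662 → -165289/66550v - 165289/66550
  leading term v: subtract (-165289/410939)·h_5 from -165289/66550v - 165289/66550 → 0
  remainder 0.

S(h_4,h_5): leading monomials are coprime, so the S-polynomial reduces to 0 (Buchberger's first criterion).
Every S-polynomial of the final basis reduces to 0, so we have a Gröbner basis.
Inter-reduce: drop elements whose leading term is divisible by another's, tail-reduce, and make monic.
Reduced Gröbner basis: {u - 1, v + 1}.
Label its elements g_1 = u - 1, g_2 = v + 1.

Reduce p = -6u²v - 7uv - 3u + 7v² + 2v - 15 modulo G:
  leading term u²v: subtract (-6uv)·g_1 from -6u²v - 7uv - 3u + 7v² + 2v - 15 → -13uv - 3u + 7v² + 2v - 15
  leading term uv: subtract (-13v)·g_1 from -13uv - 3u + 7v² + 2v - 15 → -3u + 7v² - 11v - 15
  leading term u: subtract (-3)·g_1 from -3u + 7v² - 11v - 15 → 7v² - 11v - 18
  leading term v²: subtract (7v)·g_2 from 7v² - 11v - 18 → -18v - 18
  leading term v: subtract (-18)·g_2 from -18v - 18 → 0
  normal form = 0.
Since the normal form is 0, p ∈ I.

-6u²v - 7uv - 3u + 7v² + 2v - 15 lies in I (it reduces to 0).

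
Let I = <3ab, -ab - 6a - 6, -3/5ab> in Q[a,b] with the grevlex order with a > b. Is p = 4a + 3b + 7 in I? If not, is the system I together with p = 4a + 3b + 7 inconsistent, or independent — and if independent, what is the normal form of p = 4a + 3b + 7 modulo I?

Adjoining 4a + 3b + 7 makes the ideal the whole ring: the system is inconsistent.

First compute the reduced Gröbner basis of I by Buchberger's algorithm.
f_1 = 3ab, LT = ab.
f_2 = -ab - 6a - 6, LT = ab.
f_3 = -3/5ab, LT = ab.

S(f_1,f_2): lcm = ab. S = -6a - 6.
  leading term a: no divisor's leading term divides it; move -6a to the remainder.
  leading term 1: no divisor's leading term divides it; move -6 to the remainder.
  remainder -6a - 6 ≠ 0; add h_4 = -6a - 6 to the basis.

S(f_1,h_4): lcm = ab. S = -b.
  leading term b: no divisor's leading term divides it; move -b to the remainder.
  remainder -b ≠ 0; add h_5 = -b to the basis.

The other S-polynomials (S(f_1,f_3), S(f_2,f_3), S(f_2,h_4), S(f_3,h_4), S(f_1,h_5), S(f_2,h_5), S(f_3,h_5), S(h_4,h_5)) all reduce to 0 modulo the current basis, so we have a Gröbner basis.
Inter-reduce: drop elements whose leading term is divisible by another's, tail-reduce, and make monic.
Reduced Gröbner basis: {a + 1, b}.
Label its elements g_1 = a + 1, g_2 = b.

Reduce p = 4a + 3b + 7 modulo G:
  leading term a: subtract (4)·g_1 from 4a + 3b + 7 → 3b + 3
  leading term b: subtract (3)·g_2 from 3b + 3 → 3
  leading term 1: no divisor's leading term divides it; move 3 to the remainder.
  normal form = 3.
The normal form is nonzero, so p ∉ I. Since p minus its normal form lies in I, I + (p) = I + (r) where r = 3; decide whether this ideal is the whole ring.
Here r = 3 is a nonzero constant, hence a unit: 1 ∈ I + (p), the Gröbner basis of I + (p) is {1}, and the enlarged system has no common solution — adjoining p is inconsistent.

Ideal membership is decidable via reduction modulo a Gröbner basis.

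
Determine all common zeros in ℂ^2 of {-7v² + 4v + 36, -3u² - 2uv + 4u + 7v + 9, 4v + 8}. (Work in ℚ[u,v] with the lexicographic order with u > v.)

{(1, -2), (5/3, -2)}

Compute a lex Gröbner basis by Buchberger's algorithm.
f_1 = -7v² + 4v + 36, LT = v².
f_2 = -3u² - 2uv + 4u + 7v + 9, LT = u².
f_3 = 4v + 8, LT = v.

The S-polynomials (S(f_1,f_2), S(f_1,f_3), S(f_2,f_3)) all reduce to 0 modulo the current basis, so we have a Gröbner basis.
Inter-reduce: drop elements whose leading term is divisible by another's, tail-reduce, and make monic.
Reduced Gröbner basis: {u² - 8/3u + 5/3, v + 2}.

A lex Gröbner basis eliminates variables successively. Here v + 2 depends only on v, with roots {-2}; lifting each root through the earlier basis elements recovers the full solutions.
  v = -2: the earlier basis element becomes u² - 8/3u + 5/3 = 0, giving u = 1, 5/3 — points (1, -2), (5/3, -2).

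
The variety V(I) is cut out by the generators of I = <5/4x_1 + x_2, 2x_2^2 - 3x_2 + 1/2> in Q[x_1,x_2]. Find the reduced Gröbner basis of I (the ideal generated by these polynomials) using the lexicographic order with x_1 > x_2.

G = {x_1 + 4/5x_2, x_2^2 - 3/2x_2 + 1/4}

This is the nonlinear analogue of row-reducing a linear system.

f_1 = 5/4x_1 + x_2, LT = x_1.
f_2 = 2x_2^2 - 3x_2 + 1/2, LT = x_2^2.

The S-polynomials (S(f_1,f_2)) all reduce to 0 modulo the current basis, so we have a Gröbner basis.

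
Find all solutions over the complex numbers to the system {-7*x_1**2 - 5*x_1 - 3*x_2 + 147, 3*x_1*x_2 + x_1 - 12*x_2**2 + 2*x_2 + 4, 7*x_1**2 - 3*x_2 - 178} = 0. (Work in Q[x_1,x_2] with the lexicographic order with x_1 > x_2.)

Compute a lex Gröbner basis by Buchberger's algorithm.
f_1 = -7*x_1**2 - 5*x_1 - 3*x_2 + 147, LT = x_1**2.
f_2 = 3*x_1*x_2 + x_1 - 12*x_2**2 + 2*x_2 + 4, LT = x_1*x_2.
f_3 = 7*x_1**2 - 3*x_2 - 178, LT = x_1**2.

S(f_1,f_2): lcm = x_1**2*x_2. S = -1/3*x_1**2 + 4*x_1*x_2**2 + 1/21*x_1*x_2 - 4/3*x_1 + 3/7*x_2**2 - 21*x_2.
  leading term x_1**2: subtract (1/21)·f_1 from -1/3*x_1**2 + 4*x_1*x_2**2 + 1/21*x_1*x_2 - 4/3*x_1 + 3/7*x_2**2 - 21*x_2 → 4*x_1*x_2**2 + 1/21*x_1*x_2 - 23/21*x_1 + 3/7*x_2**2 - 146/7*x_2 - 7
  leading term x_1*x_2**2: subtract (4/3*x_2)·f_2 from 4*x_1*x_2**2 + 1/21*x_1*x_2 - 23/21*x_1 + 3/7*x_2**2 - 146/7*x_2 - 7 → -9/7*x_1*x_2 - 23/21*x_1 + 16*x_2**3 - 47/21*x_2**2 - 550/21*x_2 - 7
  leading term x_1*x_2: subtract (-3/7)·f_2 from -9/7*x_1*x_2 - 23/21*x_1 + 16*x_2**3 - 47/21*x_2**2 - 550/21*x_2 - 7 → -2/3*x_1 + 16*x_2**3 - 155/21*x_2**2 - 76/3*x_2 - 37/7
  leading term x_1: no divisor's leading term divides it; move -2/3*x_1 to the remainder.
  leading term x_2**3: no divisor's leading term divides it; move 16*x_2**3 to the remainder.
  leading term x_2**2: no divisor's leading term divides it; move -155/21*x_2**2 to the remainder.
  leading term x_2: no divisor's leading term divides it; move -76/3*x_2 to the remainder.
  leading term 1: no divisor's leading term divides it; move -37/7 to the remainder.
  remainder -2/3*x_1 + 16*x_2**3 - 155/21*x_2**2 - 76/3*x_2 - 37/7 ≠ 0; add h_4 = -2/3*x_1 + 16*x_2**3 - 155/21*x_2**2 - 76/3*x_2 - 37/7 to the basis.

S(f_1,f_3): lcm = x_1**2. S = 5/7*x_1 + 6/7*x_2 + 31/7.
  leading term x_1: subtract (-15/14)·h_4 from 5/7*x_1 + 6/7*x_2 + 31/7 → 120/7*x_2**3 - 775/98*x_2**2 - 184/7*x_2 - 121/98
  leading term x_2**3: no divisor's leading term divides it; move 120/7*x_2**3 to the remainder.
  leading term x_2**2: no divisor's leading term divides it; move -775/98*x_2**2 to the remainder.
  leading term x_2: no divisor's leading term divides it; move -184/7*x_2 to the remainder.
  leading term 1: no divisor's leading term divides it; move -121/98 to the remainder.
  remainder 120/7*x_2**3 - 775/98*x_2**2 - 184/7*x_2 - 121/98 ≠ 0; add h_5 = 120/7*x_2**3 - 775/98*x_2**2 - 184/7*x_2 - 121/98 to the basis.

S(f_2,f_3): lcm = x_1**2*x_2. S = 1/3*x_1**2 - 4*x_1*x_2**2 + 2/3*x_1*x_2 + 4/3*x_1 + 3/7*x_2**2 + 178/7*x_2.
  leading term x_1**2: subtract (-1/21)·f_1 from 1/3*x_1**2 - 4*x_1*x_2**2 + 2/3*x_1*x_2 + 4/3*x_1 + 3/7*x_2**2 + 178/7*x_2 → -4*x_1*x_2**2 + 2/3*x_1*x_2 + 23/21*x_1 + 3/7*x_2**2 + 177/7*x_2 + 7
  leading term x_1*x_2**2: subtract (-4/3*x_2)·f_2 from -4*x_1*x_2**2 + 2/3*x_1*x_2 + 23/21*x_1 + 3/7*x_2**2 + 177/7*x_2 + 7 → 2*x_1*x_2 + 23/21*x_1 - 16*x_2**3 + 65/21*x_2**2 + 643/21*x_2 + 7
  leading term x_1*x_2: subtract (2/3)·f_2 from 2*x_1*x_2 + 23/21*x_1 - 16*x_2**3 + 65/21*x_2**2 + 643/21*x_2 + 7 → 3/7*x_1 - 16*x_2**3 + 233/21*x_2**2 + 205/7*x_2 + 13/3
  leading term x_1: subtract (-9/14)·h_4 from 3/7*x_1 - 16*x_2**3 + 233/21*x_2**2 + 205/7*x_2 + 13/3 → -40/7*x_2**3 + 1867/294*x_2**2 + 13*x_2 + 275/294
  leading term x_2**3: subtract (-1/3)·h_5 from -40/7*x_2**3 + 1867/294*x_2**2 + 13*x_2 + 275/294 → 26/7*x_2**2 + 89/21*x_2 + 11/21
  leading term x_2**2: no divisor's leading term divides it; move 26/7*x_2**2 to the remainder.
  leading term x_2: no divisor's leading term divides it; move 89/21*x_2 to the remainder.
  leading term 1: no divisor's leading term divides it; move 11/21 to the remainder.
  remainder 26/7*x_2**2 + 89/21*x_2 + 11/21 ≠ 0; add h_6 = 26/7*x_2**2 + 89/21*x_2 + 11/21 to the basis.

S(f_2,h_5): lcm = x_1*x_2**3. S = 89/112*x_1*x_2**2 + 23/15*x_1*x_2 + 121/1680*x_1 - 4*x_2**4 + 2/3*x_2**3 + 4/3*x_2**2.
  leading term x_1*x_2**2: subtract (89/336*x_2)·f_2 from 89/112*x_1*x_2**2 + 23/15*x_1*x_2 + 121/1680*x_1 - 4*x_2**4 + 2/3*x_2**3 + 4/3*x_2**2 → 2131/1680*x_1*x_2 + 121/1680*x_1 - 4*x_2**4 + 323/84*x_2**3 + 45/56*x_2**2 - 89/84*x_2
  leading term x_1*x_2: subtract (2131/5040)·f_2 from 2131/1680*x_1*x_2 + 121/1680*x_1 - 4*x_2**4 + 323/84*x_2**3 + 45/56*x_2**2 - 89/84*x_2 → -221/630*x_1 - 4*x_2**4 + 323/84*x_2**3 + 4937/840*x_2**2 - 4801/2520*x_2 - 2131/1260
  leading term x_1: subtract (221/420)·h_4 from -221/630*x_1 - 4*x_2**4 + 323/84*x_2**3 + 4937/840*x_2**2 - 4801/2520*x_2 - 2131/1260 → -4*x_2**4 - 1921/420*x_2**3 + 172187/17640*x_2**2 + 457/40*x_2 + 4807/4410
  leading term x_2**4: subtract (-7/30*x_2)·h_5 from -4*x_2**4 - 1921/420*x_2**3 + 172187/17640*x_2**2 + 457/40*x_2 + 4807/4410 → -674/105*x_2**3 + 12799/3528*x_2**2 + 1871/168*x_2 + 4807/4410
  leading term x_2**3: subtract (-337/900)·h_5 from -674/105*x_2**3 + 12799/3528*x_2**2 + 1871/168*x_2 + 4807/4410 → 2/3*x_2**2 + 16309/12600*x_2 + 7909/12600
  leading term x_2**2: subtract (7/39)·h_6 from 2/3*x_2**2 + 16309/12600*x_2 + 7909/12600 → 9713/18200*x_2 + 9713/18200
  leading term x_2: no divisor's leading term divides it; move 9713/18200*x_2 to the remainder.
  leading term 1: no divisor's leading term divides it; move 9713/18200 to the remainder.
  remainder 9713/18200*x_2 + 9713/18200 ≠ 0; add h_7 = 9713/18200*x_2 + 9713/18200 to the basis.

The other S-polynomials (S(f_1,h_4), S(f_2,h_4), S(f_3,h_4), S(f_1,h_5), S(f_3,h_5), S(h_4,h_5), S(f_1,h_6), S(f_2,h_6), S(f_3,h_6), S(h_4,h_6), S(h_5,h_6), S(f_1,h_7), S(f_2,h_7), S(f_3,h_7), S(h_4,h_7), S(h_5,h_7), S(h_6,h_7)) all reduce to 0 modulo the current basis, so we have a Gröbner basis.
Inter-reduce: drop elements whose leading term is divisible by another's, tail-reduce, and make monic.
Reduced Gröbner basis: {x_1 + 5, x_2 + 1}.

From the last basis element, x_2 + 1 = 0, so x_2 takes values in {-1}. Each choice, substituted upward through the basis, yields the corresponding point(s) of the solution set.
  x_2 = -1: the earlier basis element becomes x_1 + 5 = 0, giving x_1 = -5 — point (-5, -1).
Substituting each solution back into the original system confirms all equations vanish.

{(-5, -1)}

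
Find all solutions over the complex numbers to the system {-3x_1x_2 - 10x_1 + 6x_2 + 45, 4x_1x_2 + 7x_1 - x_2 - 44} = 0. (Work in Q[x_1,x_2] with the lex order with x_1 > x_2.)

{(-3, -5), (73/19, 25/21)}

Compute a lex Gröbner basis by Buchberger's algorithm.
f_1 = -3x_1x_2 - 10x_1 + 6x_2 + 45, LT = x_1x_2.
f_2 = 4x_1x_2 + 7x_1 - x_2 - 44, LT = x_1x_2.

S(f_1,f_2): lcm = x_1x_2. S = 19/12x_1 - 7/4x_2 - 4.
  leading term x_1: no divisor's leading term divides it; move 19/12x_1 to the remainder.
  leading term x_2: no divisor's leading term divides it; move -7/4x_2 to the remainder.
  leading term 1: no divisor's leading term divides it; move -4 to the remainder.
  remainder 19/12x_1 - 7/4x_2 - 4 ≠ 0; add h_3 = 19/12x_1 - 7/4x_2 - 4 to the basis.

S(f_1,h_3): lcm = x_1x_2. S = 10/3x_1 + 21/19x_2^2 + 10/19x_2 - 15.
  leading term x_1: subtract (40/19)·h_3 from 10/3x_1 + 21/19x_2^2 + 10/19x_2 - 15 → 21/19x_2^2 + 80/19x_2 - 125/19
  leading term x_2^2: no divisor's leading term divides it; move 21/19x_2^2 to the remainder.
  leading term x_2: no divisor's leading term divides it; move 80/19x_2 to the remainder.
  leading term 1: no divisor's leading term divides it; move -125/19 to the remainder.
  remainder 21/19x_2^2 + 80/19x_2 - 125/19 ≠ 0; add h_4 = 21/19x_2^2 + 80/19x_2 - 125/19 to the basis.

The other S-polynomials (S(f_2,h_3), S(f_1,h_4), S(f_2,h_4), S(h_3,h_4)) all reduce to 0 modulo the current basis, so we have a Gröbner basis.
Inter-reduce: drop elements whose leading term is divisible by another's, tail-reduce, and make monic.
Reduced Gröbner basis: {x_1 - 21/19x_2 - 48/19, x_2^2 + 80/21x_2 - 125/21}.

The lex basis is triangular: the last element involves only x_2. Solving x_2^2 + 80/21x_2 - 125/21 = 0 gives x_2 ∈ {-5, 25/21}; substituting each value into the earlier elements determines the remaining variables.
  x_2 = -5: the earlier basis element becomes x_1 + 3 = 0, giving x_1 = -3 — point (-3, -5).
  x_2 = 25/21: the earlier basis element becomes x_1 - 73/19 = 0, giving x_1 = 73/19 — point (73/19, 25/21).
Substituting each solution back into the original system confirms all equations vanish.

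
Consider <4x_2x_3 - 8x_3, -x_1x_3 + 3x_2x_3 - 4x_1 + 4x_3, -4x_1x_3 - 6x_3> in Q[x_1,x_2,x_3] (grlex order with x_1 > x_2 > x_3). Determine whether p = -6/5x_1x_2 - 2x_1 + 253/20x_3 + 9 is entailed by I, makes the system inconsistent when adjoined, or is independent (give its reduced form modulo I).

First compute the reduced Gröbner basis of I by Buchberger's algorithm.
f_1 = 4x_2x_3 - 8x_3, LT = x_2x_3.
f_2 = -x_1x_3 + 3x_2x_3 - 4x_1 + 4x_3, LT = x_1x_3.
f_3 = -4x_1x_3 - 6x_3, LT = x_1x_3.

S(f_1,f_2): lcm = x_1x_2x_3. S = 3x_2^2x_3 - 4x_1x_2 - 2x_1x_3 + 4x_2x_3.
  leading term x_2^2x_3: subtract (3/4x_2)·f_1 from 3x_2^2x_3 - 4x_1x_2 - 2x_1x_3 + 4x_2x_3 → -4x_1x_2 - 2x_1x_3 + 10x_2x_3
  leading term x_1x_2: no divisor's leading term divides it; move -4x_1x_2 to the remainder.
  leading term x_1x_3: subtract (2)·f_2 from -2x_1x_3 + 10x_2x_3 → 4x_2x_3 + 8x_1 - 8x_3
  leading term x_2x_3: subtract (1)·f_1 from 4x_2x_3 + 8x_1 - 8x_3 → 8x_1
  leading term x_1: no divisor's leading term divides it; move 8x_1 to the remainder.
  remainder -4x_1x_2 + 8x_1 ≠ 0; add h_4 = -4x_1x_2 + 8x_1 to the basis.

S(f_1,f_3): lcm = x_1x_2x_3. S = -2x_1x_3 - 3/2x_2x_3.
  leading term x_1x_3: subtract (2)·f_2 from -2x_1x_3 - 3/2x_2x_3 → -15/2x_2x_3 + 8x_1 - 8x_3
  leading term x_2x_3: subtract (-15/8)·f_1 from -15/2x_2x_3 + 8x_1 - 8x_3 → 8x_1 - 23x_3
  leading term x_1: no divisor's leading term divides it; move 8x_1 to the remainder.
  leading term x_3: no divisor's leading term divides it; move -23x_3 to the remainder.
  remainder 8x_1 - 23x_3 ≠ 0; add h_5 = 8x_1 - 23x_3 to the basis.

S(f_2,h_5): lcm = x_1x_3. S = -3x_2x_3 + 23/8x_3^2 + 4x_1 - 4x_3.
  leading term x_2x_3: subtract (-3/4)·f_1 from -3x_2x_3 + 23/8x_3^2 + 4x_1 - 4x_3 → 23/8x_3^2 + 4x_1 - 10x_3
  leading term x_3^2: no divisor's leading term divides it; move 23/8x_3^2 to the remainder.
  leading term x_1: subtract (1/2)·h_5 from 4x_1 - 10x_3 → 3/2x_3
  leading term x_3: no divisor's leading term divides it; move 3/2x_3 to the remainder.
  remainder 23/8x_3^2 + 3/2x_3 ≠ 0; add h_6 = 23/8x_3^2 + 3/2x_3 to the basis.

The other S-polynomials (S(f_2,f_3), S(f_1,h_4), S(f_2,h_4), S(f_3,h_4), S(f_1,h_5), S(f_3,h_5), S(h_4,h_5), S(f_1,h_6), S(f_2,h_6), S(f_3,h_6), S(h_4,h_6), S(h_5,h_6)) all reduce to 0 modulo the current basis, so we have a Gröbner basis.
Inter-reduce: drop elements whose leading term is divisible by another's, tail-reduce, and make monic.
Reduced Gröbner basis: {x_2x_3 - 2x_3, x_3^2 + 12/23x_3, x_1 - 23/8x_3}.
Label its elements g_1 = x_2x_3 - 2x_3, g_2 = x_3^2 + 12/23x_3, g_3 = x_1 - 23/8x_3.

Reduce p = -6/5x_1x_2 - 2x_1 + 253/20x_3 + 9 modulo G:
  leading term x_1x_2: subtract (-6/5x_2)·g_3 from -6/5x_1x_2 - 2x_1 + 253/20x_3 + 9 → -69/20x_2x_3 - 2x_1 + 253/20x_3 + 9
  leading term x_2x_3: subtract (-69/20)·g_1 from -69/20x_2x_3 - 2x_1 + 253/20x_3 + 9 → -2x_1 + 23/4x_3 + 9
  leading term x_1: subtract (-2)·g_3 from -2x_1 + 23/4x_3 + 9 → 9
  leading term 1: no divisor's leading term divides it; move 9 to the remainder.
  normal form = 9.
The normal form is nonzero, so p ∉ I. Since p minus its normal form lies in I, I + (p) = I + (r) where r = 9; decide whether this ideal is the whole ring.
Here r = 9 is a nonzero constant, hence a unit: 1 ∈ I + (p), the Gröbner basis of I + (p) is {1}, and the enlarged system has no common solution — adjoining p is inconsistent.

Adjoining -6/5x_1x_2 - 2x_1 + 253/20x_3 + 9 makes the ideal the whole ring: the system is inconsistent.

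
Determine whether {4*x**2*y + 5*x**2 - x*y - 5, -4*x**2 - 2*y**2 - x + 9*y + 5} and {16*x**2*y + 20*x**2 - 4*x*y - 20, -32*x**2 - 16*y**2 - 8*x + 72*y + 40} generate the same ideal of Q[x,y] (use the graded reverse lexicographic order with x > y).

Two ideals are equal iff their reduced Gröbner bases coincide (the reduced basis is unique for a fixed ordering).
Buchberger on the first generating set:
f_1 = 4*x**2*y + 5*x**2 - x*y - 5, LT = x**2*y.
f_2 = -4*x**2 - 2*y**2 - x + 9*y + 5, LT = x**2.

S(f_1,f_2): lcm = x**2*y. S = -1/2*y**3 + 5/4*x**2 - 1/2*x*y + 9/4*y**2 + 5/4*y - 5/4.
  leading term y**3: no divisor's leading term divides it; move -1/2*y**3 to the remainder.
  leading term x**2: subtract (-5/16)·f_2 from 5/4*x**2 - 1/2*x*y + 9/4*y**2 + 5/4*y - 5/4 → -1/2*x*y + 13/8*y**2 - 5/16*x + 65/16*y + 5/16
  leading term x*y: no divisor's leading term divides it; move -1/2*x*y to the remainder.
  leading term y**2: no divisor's leading term divides it; move 13/8*y**2 to the remainder.
  leading term x: no divisor's leading term divides it; move -5/16*x to the remainder.
  leading term y: no divisor's leading term divides it; move 65/16*y to the remainder.
  leading term 1: no divisor's leading term divides it; move 5/16 to the remainder.
  remainder -1/2*y**3 - 1/2*x*y + 13/8*y**2 - 5/16*x + 65/16*y + 5/16 ≠ 0; add g_3 = -1/2*y**3 - 1/2*x*y + 13/8*y**2 - 5/16*x + 65/16*y + 5/16 to the basis.

The other S-polynomials (S(f_1,g_3), S(f_2,g_3)) all reduce to 0 modulo the current basis, so we have a Gröbner basis.
Inter-reduce: drop elements whose leading term is divisible by another's, tail-reduce, and make monic.
Reduced Gröbner basis: {y**3 + x*y - 13/4*y**2 + 5/8*x - 65/8*y - 5/8, x**2 + 1/2*y**2 + 1/4*x - 9/4*y - 5/4}.

Buchberger on the second generating set:
h_1 = 16*x**2*y + 20*x**2 - 4*x*y - 20, LT = x**2*y.
h_2 = -32*x**2 - 16*y**2 - 8*x + 72*y + 40, LT = x**2.

S(h_1,h_2): lcm = x**2*y. S = -1/2*y**3 + 5/4*x**2 - 1/2*x*y + 9/4*y**2 + 5/4*y - 5/4.
  leading term y**3: no divisor's leading term divides it; move -1/2*y**3 to the remainder.
  leading term x**2: subtract (-5/128)·h_2 from 5/4*x**2 - 1/2*x*y + 9/4*y**2 + 5/4*y - 5/4 → -1/2*x*y + 13/8*y**2 - 5/16*x + 65/16*y + 5/16
  leading term x*y: no divisor's leading term divides it; move -1/2*x*y to the remainder.
  leading term y**2: no divisor's leading term divides it; move 13/8*y**2 to the remainder.
  leading term x: no divisor's leading term divides it; move -5/16*x to the remainder.
  leading term y: no divisor's leading term divides it; move 65/16*y to the remainder.
  leading term 1: no divisor's leading term divides it; move 5/16 to the remainder.
  remainder -1/2*y**3 - 1/2*x*y + 13/8*y**2 - 5/16*x + 65/16*y + 5/16 ≠ 0; add k_3 = -1/2*y**3 - 1/2*x*y + 13/8*y**2 - 5/16*x + 65/16*y + 5/16 to the basis.

The other S-polynomials (S(h_1,k_3), S(h_2,k_3)) all reduce to 0 modulo the current basis, so we have a Gröbner basis.
Inter-reduce: drop elements whose leading term is divisible by another's, tail-reduce, and make monic.
Reduced Gröbner basis: {y**3 + x*y - 13/4*y**2 + 5/8*x - 65/8*y - 5/8, x**2 + 1/2*y**2 + 1/4*x - 9/4*y - 5/4}.

Same reduced basis, so the two generating sets span the same ideal.

Yes, the ideals are equal.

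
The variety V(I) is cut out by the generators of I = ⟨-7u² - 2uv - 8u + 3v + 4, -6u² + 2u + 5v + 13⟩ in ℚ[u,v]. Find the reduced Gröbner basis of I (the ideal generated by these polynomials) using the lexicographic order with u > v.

G = {u - 12/25v² - 23/10v - 41/50, v³ + 239/24v² + 353/12v + 491/24}

Buchberger's algorithm terminates because the ascending chain of leading-term ideals stabilizes.

f_1 = -7u² - 2uv - 8u + 3v + 4, LT = u².
f_2 = -6u² + 2u + 5v + 13, LT = u².

S(f_1,f_2): lcm = u². S = 2/7uv + 31/21u + 17/42v + 67/42.
  leading term uv: no divisor's leading term divides it; move 2/7uv to the remainder.
  leading term u: no divisor's leading term divides it; move 31/21u to the remainder.
  leading term v: no divisor's leading term divides it; move 17/42v to the remainder.
  leading term 1: no divisor's leading term divides it; move 67/42 to the remainder.
  remainder 2/7uv + 31/21u + 17/42v + 67/42 ≠ 0; add g_3 = 2/7uv + 31/21u + 17/42v + 67/42 to the basis.

S(f_1,g_3): lcm = u²v. S = -31/6u² + 2/7uv² - 23/84uv - 67/12u - 3/7v² - 4/7v.
  leading term u²: subtract (31/42)·f_1 from -31/6u² + 2/7uv² - 23/84uv - 67/12u - 3/7v² - 4/7v → 2/7uv² + 101/84uv + 9/28u - 3/7v² - 39/14v - 62/21
  leading term uv²: subtract (v)·g_3 from 2/7uv² + 101/84uv + 9/28u - 3/7v² - 39/14v - 62/21 → -23/84uv + 9/28u - ⅚v² - 92/21v - 62/21
  leading term uv: subtract (-23/24)·g_3 from -23/84uv + 9/28u - ⅚v² - 92/21v - 62/21 → 125/72u - ⅚v² - 575/144v - 205/144
  leading term u: no divisor's leading term divides it; move 125/72u to the remainder.
  leading term v²: no divisor's leading term divides it; move -⅚v² to the remainder.
  leading term v: no divisor's leading term divides it; move -575/144v to the remainder.
  leading term 1: no divisor's leading term divides it; move -205/144 to the remainder.
  remainder 125/72u - ⅚v² - 575/144v - 205/144 ≠ 0; add g_4 = 125/72u - ⅚v² - 575/144v - 205/144 to the basis.

S(g_3,g_4): lcm = uv. S = 31/6u + 12/25v³ + 23/10v² + 671/300v + 67/12.
  leading term u: subtract (372/125)·g_4 from 31/6u + 12/25v³ + 23/10v² + 671/300v + 67/12 → 12/25v³ + 239/50v² + 353/25v + 491/50
  leading term v³: no divisor's leading term divides it; move 12/25v³ to the remainder.
  leading term v²: no divisor's leading term divides it; move 239/50v² to the remainder.
  leading term v: no divisor's leading term divides it; move 353/25v to the remainder.
  leading term 1: no divisor's leading term divides it; move 491/50 to the remainder.
  remainder 12/25v³ + 239/50v² + 353/25v + 491/50 ≠ 0; add g_5 = 12/25v³ + 239/50v² + 353/25v + 491/50 to the basis.

The other S-polynomials (S(f_2,g_3), S(f_1,g_4), S(f_2,g_4), S(f_1,g_5), S(f_2,g_5), S(g_3,g_5), S(g_4,g_5)) all reduce to 0 modulo the current basis, so we have a Gröbner basis.
Inter-reduce: drop elements whose leading term is divisible by another's, tail-reduce, and make monic.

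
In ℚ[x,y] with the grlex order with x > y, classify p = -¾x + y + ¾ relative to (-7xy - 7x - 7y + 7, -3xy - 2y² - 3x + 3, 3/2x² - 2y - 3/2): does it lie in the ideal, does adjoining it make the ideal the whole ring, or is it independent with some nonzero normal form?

First compute the reduced Gröbner basis of I by Buchberger's algorithm.
f_1 = -7xy - 7x - 7y + 7, LT = xy.
f_2 = -3xy - 2y² - 3x + 3, LT = xy.
f_3 = 3/2x² - 2y - 3/2, LT = x².

S(f_1,f_2): lcm = xy. S = -⅔y² + y.
  leading term y²: no divisor's leading term divides it; move -⅔y² to the remainder.
  leading term y: no divisor's leading term divides it; move y to the remainder.
  remainder -⅔y² + y ≠ 0; add h_4 = -⅔y² + y to the basis.

S(f_1,f_3): lcm = x²y. S = x² + xy + 4/3y² - x + y.
  leading term x²: subtract (⅔)·f_3 from x² + xy + 4/3y² - x + y → xy + 4/3y² - x + 7/3y + 1
  leading term xy: subtract (-1/7)·f_1 from xy + 4/3y² - x + 7/3y + 1 → 4/3y² - 2x + 4/3y + 2
  leading term y²: subtract (-2)·h_4 from 4/3y² - 2x + 4/3y + 2 → -2x + 10/3y + 2
  leading term x: no divisor's leading term divides it; move -2x to the remainder.
  leading term y: no divisor's leading term divides it; move 10/3y to the remainder.
  leading term 1: no divisor's leading term divides it; move 2 to the remainder.
  remainder -2x + 10/3y + 2 ≠ 0; add h_5 = -2x + 10/3y + 2 to the basis.

S(f_2,f_3): lcm = x²y. S = ⅔xy² + x² + 4/3y² - x + y.
  leading term xy²: subtract (-2/21y)·f_1 from ⅔xy² + x² + 4/3y² - x + y → x² - ⅔xy + ⅔y² - x + 5/3y
  leading term x²: subtract (⅔)·f_3 from x² - ⅔xy + ⅔y² - x + 5/3y → -⅔xy + ⅔y² - x + 3y + 1
  leading term xy: subtract (2/21)·f_1 from -⅔xy + ⅔y² - x + 3y + 1 → ⅔y² - ⅓x + 11/3y + ⅓
  leading term y²: subtract (-1)·h_4 from ⅔y² - ⅓x + 11/3y + ⅓ → -⅓x + 14/3y + ⅓
  leading term x: subtract (⅙)·h_5 from -⅓x + 14/3y + ⅓ → 37/9y
  leading term y: no divisor's leading term divides it; move 37/9y to the remainder.
  remainder 37/9y ≠ 0; add h_6 = 37/9y to the basis.

The other S-polynomials (S(f_1,h_4), S(f_2,h_4), S(f_3,h_4), S(f_1,h_5), S(f_2,h_5), S(f_3,h_5), S(h_4,h_5), S(f_1,h_6), S(f_2,h_6), S(f_3,h_6), S(h_4,h_6), S(h_5,h_6)) all reduce to 0 modulo the current basis, so we have a Gröbner basis.
Inter-reduce: drop elements whose leading term is divisible by another's, tail-reduce, and make monic.
Reduced Gröbner basis: {x - 1, y}.
Label its elements g_1 = x - 1, g_2 = y.

Reduce p = -¾x + y + ¾ modulo G:
  leading term x: subtract (-¾)·g_1 from -¾x + y + ¾ → y
  leading term y: subtract (1)·g_2 from y → 0
  normal form = 0.
Since the normal form is 0, p ∈ I.

-¾x + y + ¾ lies in I (it reduces to 0).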